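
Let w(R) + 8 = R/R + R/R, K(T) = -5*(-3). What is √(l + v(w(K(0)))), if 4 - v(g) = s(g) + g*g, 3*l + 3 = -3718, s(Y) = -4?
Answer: I*√11415/3 ≈ 35.614*I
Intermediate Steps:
K(T) = 15
l = -3721/3 (l = -1 + (⅓)*(-3718) = -1 - 3718/3 = -3721/3 ≈ -1240.3)
w(R) = -6 (w(R) = -8 + (R/R + R/R) = -8 + (1 + 1) = -8 + 2 = -6)
v(g) = 8 - g² (v(g) = 4 - (-4 + g*g) = 4 - (-4 + g²) = 4 + (4 - g²) = 8 - g²)
√(l + v(w(K(0)))) = √(-3721/3 + (8 - 1*(-6)²)) = √(-3721/3 + (8 - 1*36)) = √(-3721/3 + (8 - 36)) = √(-3721/3 - 28) = √(-3805/3) = I*√11415/3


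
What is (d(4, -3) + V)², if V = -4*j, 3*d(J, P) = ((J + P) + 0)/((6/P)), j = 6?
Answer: 21025/36 ≈ 584.03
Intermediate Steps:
d(J, P) = P*(J + P)/18 (d(J, P) = (((J + P) + 0)/((6/P)))/3 = ((J + P)*(P/6))/3 = (P*(J + P)/6)/3 = P*(J + P)/18)
V = -24 (V = -4*6 = -24)
(d(4, -3) + V)² = ((1/18)*(-3)*(4 - 3) - 24)² = ((1/18)*(-3)*1 - 24)² = (-⅙ - 24)² = (-145/6)² = 21025/36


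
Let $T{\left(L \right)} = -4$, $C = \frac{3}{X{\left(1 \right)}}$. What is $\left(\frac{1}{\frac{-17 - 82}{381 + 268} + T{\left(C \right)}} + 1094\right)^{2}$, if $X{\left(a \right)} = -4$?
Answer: $\frac{71808456841}{60025} \approx 1.1963 \cdot 10^{6}$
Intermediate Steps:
$C = - \frac{3}{4}$ ($C = \frac{3}{-4} = 3 \left(- \frac{1}{4}\right) = - \frac{3}{4} \approx -0.75$)
$\left(\frac{1}{\frac{-17 - 82}{381 + 268} + T{\left(C \right)}} + 1094\right)^{2} = \left(\frac{1}{\frac{-17 - 82}{381 + 268} - 4} + 1094\right)^{2} = \left(\frac{1}{- \frac{99}{649} - 4} + 1094\right)^{2} = \left(\frac{1}{\left(-99\right) \frac{1}{649} - 4} + 1094\right)^{2} = \left(\frac{1}{- \frac{9}{59} - 4} + 1094\right)^{2} = \left(\frac{1}{- \frac{245}{59}} + 1094\right)^{2} = \left(- \frac{59}{245} + 1094\right)^{2} = \left(\frac{267971}{245}\right)^{2} = \frac{71808456841}{60025}$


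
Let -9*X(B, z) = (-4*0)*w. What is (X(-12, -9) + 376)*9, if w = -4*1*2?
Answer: 3384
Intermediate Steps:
w = -8 (w = -4*2 = -8)
X(B, z) = 0 (X(B, z) = -(-4*0)*(-8)/9 = -0*(-8) = -1/9*0 = 0)
(X(-12, -9) + 376)*9 = (0 + 376)*9 = 376*9 = 3384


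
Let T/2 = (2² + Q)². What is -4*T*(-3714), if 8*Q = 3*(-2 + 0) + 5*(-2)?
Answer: 118848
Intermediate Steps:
Q = -2 (Q = (3*(-2 + 0) + 5*(-2))/8 = (3*(-2) - 10)/8 = (-6 - 10)/8 = (⅛)*(-16) = -2)
T = 8 (T = 2*(2² - 2)² = 2*(4 - 2)² = 2*2² = 2*4 = 8)
-4*T*(-3714) = -4*8*(-3714) = -32*(-3714) = 118848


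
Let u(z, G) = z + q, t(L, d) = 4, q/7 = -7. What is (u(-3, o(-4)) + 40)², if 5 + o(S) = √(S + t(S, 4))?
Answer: 144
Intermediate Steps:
q = -49 (q = 7*(-7) = -49)
o(S) = -5 + √(4 + S) (o(S) = -5 + √(S + 4) = -5 + √(4 + S))
u(z, G) = -49 + z (u(z, G) = z - 49 = -49 + z)
(u(-3, o(-4)) + 40)² = ((-49 - 3) + 40)² = (-52 + 40)² = (-12)² = 144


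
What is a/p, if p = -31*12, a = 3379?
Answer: -109/12 ≈ -9.0833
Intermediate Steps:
p = -372
a/p = 3379/(-372) = 3379*(-1/372) = -109/12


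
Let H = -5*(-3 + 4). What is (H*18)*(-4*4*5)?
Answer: 7200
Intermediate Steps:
H = -5 (H = -5*1 = -5)
(H*18)*(-4*4*5) = (-5*18)*(-4*4*5) = -(-1440)*5 = -90*(-80) = 7200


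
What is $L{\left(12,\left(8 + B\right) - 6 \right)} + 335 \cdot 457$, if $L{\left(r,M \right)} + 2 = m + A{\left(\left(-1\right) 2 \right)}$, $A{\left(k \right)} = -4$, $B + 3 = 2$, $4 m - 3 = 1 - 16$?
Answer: $153086$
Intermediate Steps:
$m = -3$ ($m = \frac{3}{4} + \frac{1 - 16}{4} = \frac{3}{4} + \frac{1}{4} \left(-15\right) = \frac{3}{4} - \frac{15}{4} = -3$)
$B = -1$ ($B = -3 + 2 = -1$)
$L{\left(r,M \right)} = -9$ ($L{\left(r,M \right)} = -2 - 7 = -9$)
$L{\left(12,\left(8 + B\right) - 6 \right)} + 335 \cdot 457 = -9 + 335 \cdot 457 = -9 + 153095 = 153086$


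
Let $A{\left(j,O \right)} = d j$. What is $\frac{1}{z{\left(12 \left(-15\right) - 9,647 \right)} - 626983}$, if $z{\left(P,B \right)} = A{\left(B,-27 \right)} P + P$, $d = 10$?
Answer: $- \frac{1}{1850002} \approx -5.4054 \cdot 10^{-7}$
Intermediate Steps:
$A{\left(j,O \right)} = 10 j$
$z{\left(P,B \right)} = P + 10 B P$ ($z{\left(P,B \right)} = 10 B P + P = P + 10 B P$)
$\frac{1}{z{\left(12 \left(-15\right) - 9,647 \right)} - 626983} = \frac{1}{\left(12 \left(-15\right) - 9\right) \left(1 + 10 \cdot 647\right) - 626983} = \frac{1}{\left(-180 - 9\right) \left(1 + 6470\right) - 626983} = \frac{1}{\left(-189\right) 6471 - 626983} = \frac{1}{-1223019 - 626983} = \frac{1}{-1850002} = - \frac{1}{1850002}$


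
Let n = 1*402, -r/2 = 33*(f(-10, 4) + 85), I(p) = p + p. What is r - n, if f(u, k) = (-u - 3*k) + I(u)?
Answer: -4560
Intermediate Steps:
I(p) = 2*p
f(u, k) = u - 3*k (f(u, k) = (-u - 3*k) + 2*u = u - 3*k)
r = -4158 (r = -66*((-10 - 3*4) + 85) = -66*((-10 - 12) + 85) = -66*(-22 + 85) = -66*63 = -2*2079 = -4158)
n = 402
r - n = -4158 - 1*402 = -4158 - 402 = -4560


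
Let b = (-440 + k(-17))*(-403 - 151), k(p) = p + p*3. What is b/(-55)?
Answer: -281432/55 ≈ -5116.9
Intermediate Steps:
k(p) = 4*p (k(p) = p + 3*p = 4*p)
b = 281432 (b = (-440 + 4*(-17))*(-403 - 151) = (-440 - 68)*(-554) = -508*(-554) = 281432)
b/(-55) = 281432/(-55) = 281432*(-1/55) = -281432/55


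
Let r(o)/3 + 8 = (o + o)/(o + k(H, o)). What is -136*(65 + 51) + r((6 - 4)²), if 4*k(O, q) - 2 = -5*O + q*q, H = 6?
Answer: -15776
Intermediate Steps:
k(O, q) = ½ - 5*O/4 + q²/4 (k(O, q) = ½ + (-5*O + q*q)/4 = ½ + (-5*O + q²)/4 = ½ + (q² - 5*O)/4 = ½ + (-5*O/4 + q²/4) = ½ - 5*O/4 + q²/4)
r(o) = -24 + 6*o/(-7 + o + o²/4) (r(o) = -24 + 3*((o + o)/(o + (½ - 5/4*6 + o²/4))) = -24 + 3*((2*o)/(o + (½ - 15/2 + o²/4))) = -24 + 3*((2*o)/(o + (-7 + o²/4))) = -24 + 3*((2*o)/(-7 + o + o²/4)) = -24 + 3*(2*o/(-7 + o + o²/4)) = -24 + 6*o/(-7 + o + o²/4))
-136*(65 + 51) + r((6 - 4)²) = -136*(65 + 51) + 24*(28 - ((6 - 4)²)² - 3*(6 - 4)²)/(-28 + ((6 - 4)²)² + 4*(6 - 4)²) = -136*116 + 24*(28 - (2²)² - 3*2²)/(-28 + (2²)² + 4*2²) = -15776 + 24*(28 - 1*4² - 3*4)/(-28 + 4² + 4*4) = -15776 + 24*(28 - 1*16 - 12)/(-28 + 16 + 16) = -15776 + 24*(28 - 16 - 12)/4 = -15776 + 24*(¼)*0 = -15776 + 0 = -15776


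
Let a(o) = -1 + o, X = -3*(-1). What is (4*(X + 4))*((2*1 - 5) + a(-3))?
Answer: -196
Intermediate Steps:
X = 3
(4*(X + 4))*((2*1 - 5) + a(-3)) = (4*(3 + 4))*((2*1 - 5) + (-1 - 3)) = (4*7)*((2 - 5) - 4) = 28*(-3 - 4) = 28*(-7) = -196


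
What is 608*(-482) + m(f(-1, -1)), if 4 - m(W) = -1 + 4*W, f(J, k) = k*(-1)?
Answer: -293055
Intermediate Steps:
f(J, k) = -k
m(W) = 5 - 4*W (m(W) = 4 - (-1 + 4*W) = 4 + (1 - 4*W) = 5 - 4*W)
608*(-482) + m(f(-1, -1)) = 608*(-482) + (5 - (-4)*(-1)) = -293056 + (5 - 4*1) = -293056 + (5 - 4) = -293056 + 1 = -293055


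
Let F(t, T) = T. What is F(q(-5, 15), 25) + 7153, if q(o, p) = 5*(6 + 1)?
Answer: 7178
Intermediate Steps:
q(o, p) = 35 (q(o, p) = 5*7 = 35)
F(q(-5, 15), 25) + 7153 = 25 + 7153 = 7178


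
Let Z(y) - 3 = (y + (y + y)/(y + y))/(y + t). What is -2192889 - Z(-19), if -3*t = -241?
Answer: -201746037/92 ≈ -2.1929e+6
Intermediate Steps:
t = 241/3 (t = -⅓*(-241) = 241/3 ≈ 80.333)
Z(y) = 3 + (1 + y)/(241/3 + y) (Z(y) = 3 + (y + (y + y)/(y + y))/(y + 241/3) = 3 + (y + (2*y)/((2*y)))/(241/3 + y) = 3 + (y + (2*y)*(1/(2*y)))/(241/3 + y) = 3 + (y + 1)/(241/3 + y) = 3 + (1 + y)/(241/3 + y))
-2192889 - Z(-19) = -2192889 - 6*(121 + 2*(-19))/(241 + 3*(-19)) = -2192889 - 6*(121 - 38)/(241 - 57) = -2192889 - 6*83/184 = -2192889 - 1*249/92 = -2192889 - 249/92 = -201746037/92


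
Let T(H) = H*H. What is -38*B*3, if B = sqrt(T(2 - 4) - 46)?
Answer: -114*I*sqrt(42) ≈ -738.8*I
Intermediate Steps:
T(H) = H**2
B = I*sqrt(42) (B = sqrt((2 - 4)**2 - 46) = sqrt((-2)**2 - 46) = sqrt(4 - 46) = sqrt(-42) = I*sqrt(42) ≈ 6.4807*I)
-38*B*3 = -38*I*sqrt(42)*3 = -114*I*sqrt(42)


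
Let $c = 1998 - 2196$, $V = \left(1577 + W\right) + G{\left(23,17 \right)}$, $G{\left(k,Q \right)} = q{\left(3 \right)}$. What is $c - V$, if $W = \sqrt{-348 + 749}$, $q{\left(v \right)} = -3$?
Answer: $-1772 - \sqrt{401} \approx -1792.0$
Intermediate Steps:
$W = \sqrt{401} \approx 20.025$
$G{\left(k,Q \right)} = -3$
$V = 1574 + \sqrt{401}$ ($V = \left(1577 + \sqrt{401}\right) - 3 = 1574 + \sqrt{401} \approx 1594.0$)
$c = -198$ ($c = 1998 - 2196 = -198$)
$c - V = -198 - \left(1574 + \sqrt{401}\right) = -1772 - \sqrt{401}$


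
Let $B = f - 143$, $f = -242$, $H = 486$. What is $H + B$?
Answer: $101$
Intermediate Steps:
$B = -385$ ($B = -242 - 143 = -385$)
$H + B = 486 - 385 = 101$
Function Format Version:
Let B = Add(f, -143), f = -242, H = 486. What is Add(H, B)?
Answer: 101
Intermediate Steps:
B = -385 (B = Add(-242, -143) = -385)
Add(H, B) = Add(486, -385) = 101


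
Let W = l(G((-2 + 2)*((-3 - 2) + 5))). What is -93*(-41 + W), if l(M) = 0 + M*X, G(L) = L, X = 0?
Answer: 3813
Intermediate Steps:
l(M) = 0 (l(M) = 0 + M*0 = 0 + 0 = 0)
W = 0
-93*(-41 + W) = -93*(-41 + 0) = -93*(-41) = 3813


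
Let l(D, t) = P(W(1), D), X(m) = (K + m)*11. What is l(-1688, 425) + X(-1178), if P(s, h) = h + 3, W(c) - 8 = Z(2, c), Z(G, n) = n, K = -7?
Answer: -14720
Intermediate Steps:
X(m) = -77 + 11*m (X(m) = (-7 + m)*11 = -77 + 11*m)
W(c) = 8 + c
P(s, h) = 3 + h
l(D, t) = 3 + D
l(-1688, 425) + X(-1178) = (3 - 1688) + (-77 + 11*(-1178)) = -1685 + (-77 - 12958) = -1685 - 13035 = -14720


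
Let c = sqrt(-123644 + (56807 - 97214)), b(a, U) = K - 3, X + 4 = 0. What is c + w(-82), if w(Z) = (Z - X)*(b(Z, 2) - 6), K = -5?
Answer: 1092 + I*sqrt(164051) ≈ 1092.0 + 405.03*I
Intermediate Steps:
X = -4 (X = -4 + 0 = -4)
b(a, U) = -8 (b(a, U) = -5 - 3 = -8)
w(Z) = -56 - 14*Z (w(Z) = (Z - 1*(-4))*(-8 - 6) = (Z + 4)*(-14) = (4 + Z)*(-14) = -56 - 14*Z)
c = I*sqrt(164051) (c = sqrt(-123644 - 40407) = sqrt(-164051) = I*sqrt(164051) ≈ 405.03*I)
c + w(-82) = I*sqrt(164051) + (-56 - 14*(-82)) = I*sqrt(164051) + (-56 + 1148) = I*sqrt(164051) + 1092 = 1092 + I*sqrt(164051)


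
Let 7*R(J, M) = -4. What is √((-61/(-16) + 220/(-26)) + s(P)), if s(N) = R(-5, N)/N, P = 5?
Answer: 3*I*√1753115/1820 ≈ 2.1825*I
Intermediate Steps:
R(J, M) = -4/7 (R(J, M) = (⅐)*(-4) = -4/7)
s(N) = -4/(7*N)
√((-61/(-16) + 220/(-26)) + s(P)) = √((-61/(-16) + 220/(-26)) - 4/7/5) = √((-61*(-1/16) + 220*(-1/26)) - 4/7*⅕) = √((61/16 - 110/13) - 4/35) = √(-967/208 - 4/35) = √(-34677/7280) = 3*I*√1753115/1820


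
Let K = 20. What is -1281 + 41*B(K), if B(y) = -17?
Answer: -1978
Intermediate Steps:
-1281 + 41*B(K) = -1281 + 41*(-17) = -1281 - 697 = -1978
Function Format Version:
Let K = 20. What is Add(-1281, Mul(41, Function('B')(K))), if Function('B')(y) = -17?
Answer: -1978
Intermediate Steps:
Add(-1281, Mul(41, Function('B')(K))) = Add(-1281, Mul(41, -17)) = Add(-1281, -697) = -1978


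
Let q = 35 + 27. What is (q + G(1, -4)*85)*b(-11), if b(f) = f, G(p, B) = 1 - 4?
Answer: 2123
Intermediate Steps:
G(p, B) = -3
q = 62
(q + G(1, -4)*85)*b(-11) = (62 - 3*85)*(-11) = (62 - 255)*(-11) = -193*(-11) = 2123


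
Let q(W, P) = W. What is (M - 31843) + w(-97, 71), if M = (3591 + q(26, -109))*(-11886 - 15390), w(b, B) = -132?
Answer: -98689267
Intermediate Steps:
M = -98657292 (M = (3591 + 26)*(-11886 - 15390) = 3617*(-27276) = -98657292)
(M - 31843) + w(-97, 71) = (-98657292 - 31843) - 132 = -98689135 - 132 = -98689267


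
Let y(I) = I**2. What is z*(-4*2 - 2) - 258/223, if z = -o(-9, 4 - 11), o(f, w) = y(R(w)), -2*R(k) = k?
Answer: 54119/446 ≈ 121.34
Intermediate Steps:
R(k) = -k/2
o(f, w) = w**2/4 (o(f, w) = (-w/2)**2 = w**2/4)
z = -49/4 (z = -(4 - 11)**2/4 = -(-7)**2/4 = -49/4 ≈ -12.250)
z*(-4*2 - 2) - 258/223 = -49*(-4*2 - 2)/4 - 258/223 = -49*(-8 - 2)/4 - 258*1/223 = -49/4*(-10) - 258/223 = 245/2 - 258/223 = 54119/446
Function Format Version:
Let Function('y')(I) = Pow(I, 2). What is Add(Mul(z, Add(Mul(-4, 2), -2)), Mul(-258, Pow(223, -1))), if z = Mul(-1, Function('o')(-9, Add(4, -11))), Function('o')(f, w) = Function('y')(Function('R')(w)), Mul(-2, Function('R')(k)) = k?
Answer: Rational(54119, 446) ≈ 121.34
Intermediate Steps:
Function('R')(k) = Mul(Rational(-1, 2), k)
Function('o')(f, w) = Mul(Rational(1, 4), Pow(w, 2)) (Function('o')(f, w) = Pow(Mul(Rational(-1, 2), w), 2) = Mul(Rational(1, 4), Pow(w, 2)))
z = Rational(-49, 4) (z = Mul(-1, Mul(Rational(1, 4), Pow(Add(4, -11), 2))) = Mul(-1, Mul(Rational(1, 4), Pow(-7, 2))) = Mul(-1, Mul(Rational(1, 4), 49)) = Mul(-1, Rational(49, 4)) = Rational(-49, 4) ≈ -12.250)
Add(Mul(z, Add(Mul(-4, 2), -2)), Mul(-258, Pow(223, -1))) = Add(Mul(Rational(-49, 4), Add(Mul(-4, 2), -2)), Mul(-258, Pow(223, -1))) = Add(Mul(Rational(-49, 4), Add(-8, -2)), Mul(-258, Rational(1, 223))) = Add(Mul(Rational(-49, 4), -10), Rational(-258, 223)) = Add(Rational(245, 2), Rational(-258, 223)) = Rational(54119, 446)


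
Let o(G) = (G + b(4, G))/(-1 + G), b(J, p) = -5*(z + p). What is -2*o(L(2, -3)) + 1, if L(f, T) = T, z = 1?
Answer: 9/2 ≈ 4.5000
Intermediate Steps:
b(J, p) = -5 - 5*p (b(J, p) = -5*(1 + p) = -5 - 5*p)
o(G) = (-5 - 4*G)/(-1 + G) (o(G) = (G + (-5 - 5*G))/(-1 + G) = (-5 - 4*G)/(-1 + G))
-2*o(L(2, -3)) + 1 = -2*(-5 - 4*(-3))/(-1 - 3) + 1 = -2*(-5 + 12)/(-4) + 1 = -(-1)*7/2 + 1 = -2*(-7/4) + 1 = 7/2 + 1 = 9/2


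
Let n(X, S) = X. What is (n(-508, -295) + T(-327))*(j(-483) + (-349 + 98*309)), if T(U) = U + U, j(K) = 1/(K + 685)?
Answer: -3512997327/101 ≈ -3.4782e+7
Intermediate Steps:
j(K) = 1/(685 + K)
T(U) = 2*U
(n(-508, -295) + T(-327))*(j(-483) + (-349 + 98*309)) = (-508 + 2*(-327))*(1/(685 - 483) + (-349 + 98*309)) = (-508 - 654)*(1/202 + (-349 + 30282)) = -1162*(1/202 + 29933) = -1162*6046467/202 = -3512997327/101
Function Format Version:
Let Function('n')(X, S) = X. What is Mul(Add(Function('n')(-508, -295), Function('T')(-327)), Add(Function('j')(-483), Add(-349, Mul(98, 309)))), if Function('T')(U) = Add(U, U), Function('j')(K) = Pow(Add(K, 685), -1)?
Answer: Rational(-3512997327, 101) ≈ -3.4782e+7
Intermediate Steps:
Function('j')(K) = Pow(Add(685, K), -1)
Function('T')(U) = Mul(2, U)
Mul(Add(Function('n')(-508, -295), Function('T')(-327)), Add(Function('j')(-483), Add(-349, Mul(98, 309)))) = Mul(Add(-508, Mul(2, -327)), Add(Pow(Add(685, -483), -1), Add(-349, Mul(98, 309)))) = Mul(Add(-508, -654), Add(Pow(202, -1), Add(-349, 30282))) = Mul(-1162, Add(Rational(1, 202), 29933)) = Mul(-1162, Rational(6046467, 202)) = Rational(-3512997327, 101)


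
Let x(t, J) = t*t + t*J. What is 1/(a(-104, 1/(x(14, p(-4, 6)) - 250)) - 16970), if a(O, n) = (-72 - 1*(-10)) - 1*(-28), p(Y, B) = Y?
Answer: -1/17004 ≈ -5.8810e-5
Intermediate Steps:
x(t, J) = t² + J*t
a(O, n) = -34 (a(O, n) = (-72 + 10) + 28 = -62 + 28 = -34)
1/(a(-104, 1/(x(14, p(-4, 6)) - 250)) - 16970) = 1/(-34 - 16970) = 1/(-17004) = -1/17004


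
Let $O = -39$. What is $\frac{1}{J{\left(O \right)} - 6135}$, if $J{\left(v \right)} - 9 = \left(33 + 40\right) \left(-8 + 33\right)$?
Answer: $- \frac{1}{4301} \approx -0.0002325$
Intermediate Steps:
$J{\left(v \right)} = 1834$ ($J{\left(v \right)} = 9 + \left(33 + 40\right) \left(-8 + 33\right) = 9 + 73 \cdot 25 = 9 + 1825 = 1834$)
$\frac{1}{J{\left(O \right)} - 6135} = \frac{1}{1834 - 6135} = \frac{1}{-4301} = - \frac{1}{4301}$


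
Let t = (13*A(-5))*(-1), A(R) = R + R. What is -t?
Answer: -130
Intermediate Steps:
A(R) = 2*R
t = 130 (t = (13*(2*(-5)))*(-1) = (13*(-10))*(-1) = -130*(-1) = 130)
-t = -1*130 = -130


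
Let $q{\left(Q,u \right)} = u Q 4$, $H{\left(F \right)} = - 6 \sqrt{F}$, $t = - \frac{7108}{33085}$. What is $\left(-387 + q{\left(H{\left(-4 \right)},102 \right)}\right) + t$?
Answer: $- \frac{12811003}{33085} - 4896 i \approx -387.21 - 4896.0 i$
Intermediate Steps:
$t = - \frac{7108}{33085}$ ($t = \left(-7108\right) \frac{1}{33085} = - \frac{7108}{33085} \approx -0.21484$)
$q{\left(Q,u \right)} = 4 Q u$ ($q{\left(Q,u \right)} = Q u 4 = 4 Q u$)
$\left(-387 + q{\left(H{\left(-4 \right)},102 \right)}\right) + t = \left(-387 + 4 \left(- 6 \sqrt{-4}\right) 102\right) - \frac{7108}{33085} = \left(-387 + 4 \left(- 6 \cdot 2 i\right) 102\right) - \frac{7108}{33085} = \left(-387 + 4 \left(- 12 i\right) 102\right) - \frac{7108}{33085} = \left(-387 - 4896 i\right) - \frac{7108}{33085} = - \frac{12811003}{33085} - 4896 i$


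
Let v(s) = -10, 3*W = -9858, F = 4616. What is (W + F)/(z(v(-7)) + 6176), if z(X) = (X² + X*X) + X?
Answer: 665/3183 ≈ 0.20892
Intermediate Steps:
W = -3286 (W = (⅓)*(-9858) = -3286)
z(X) = X + 2*X² (z(X) = (X² + X²) + X = 2*X² + X = X + 2*X²)
(W + F)/(z(v(-7)) + 6176) = (-3286 + 4616)/(-10*(1 + 2*(-10)) + 6176) = 1330/(-10*(1 - 20) + 6176) = 1330/(-10*(-19) + 6176) = 1330/(190 + 6176) = 1330/6366 = 1330*(1/6366) = 665/3183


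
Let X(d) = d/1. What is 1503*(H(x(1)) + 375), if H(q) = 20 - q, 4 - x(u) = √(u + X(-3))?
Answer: 587673 + 1503*I*√2 ≈ 5.8767e+5 + 2125.6*I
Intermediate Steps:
X(d) = d (X(d) = d*1 = d)
x(u) = 4 - √(-3 + u) (x(u) = 4 - √(u - 3) = 4 - √(-3 + u))
1503*(H(x(1)) + 375) = 1503*((20 - (4 - √(-3 + 1))) + 375) = 1503*((20 - (4 - √(-2))) + 375) = 1503*((20 - (4 - I*√2)) + 375) = 1503*((20 + (-4 + I*√2)) + 375) = 1503*((16 + I*√2) + 375) = 1503*(391 + I*√2) = 587673 + 1503*I*√2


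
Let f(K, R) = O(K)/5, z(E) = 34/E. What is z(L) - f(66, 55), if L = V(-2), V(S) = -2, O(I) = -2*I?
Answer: 47/5 ≈ 9.4000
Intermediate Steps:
L = -2
f(K, R) = -2*K/5
z(L) - f(66, 55) = 34/(-2) - (-2)*66/5 = 34*(-1/2) - 1*(-132/5) = -17 + 132/5 = 47/5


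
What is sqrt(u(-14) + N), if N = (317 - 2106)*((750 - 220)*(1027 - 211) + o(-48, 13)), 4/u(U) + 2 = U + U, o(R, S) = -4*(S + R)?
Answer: I*sqrt(174140365530)/15 ≈ 27820.0*I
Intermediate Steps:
o(R, S) = -4*R - 4*S (o(R, S) = -4*(R + S) = -4*R - 4*S)
u(U) = 4/(-2 + 2*U) (u(U) = 4/(-2 + (U + U)) = 4/(-2 + 2*U))
N = -773957180 (N = (317 - 2106)*((750 - 220)*(1027 - 211) + (-4*(-48) - 4*13)) = -1789*(530*816 + (192 - 52)) = -1789*(432480 + 140) = -1789*432620 = -773957180)
sqrt(u(-14) + N) = sqrt(2/(-1 - 14) - 773957180) = sqrt(2/(-15) - 773957180) = sqrt(2*(-1/15) - 773957180) = sqrt(-2/15 - 773957180) = sqrt(-11609357702/15) = I*sqrt(174140365530)/15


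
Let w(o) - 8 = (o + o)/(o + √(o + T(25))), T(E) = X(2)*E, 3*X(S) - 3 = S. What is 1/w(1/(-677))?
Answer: 229156361/1833250858 + √171867282/1833250858 ≈ 0.12501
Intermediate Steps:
X(S) = 1 + S/3
T(E) = 5*E/3 (T(E) = (1 + (⅓)*2)*E = (1 + ⅔)*E = 5*E/3)
w(o) = 8 + 2*o/(o + √(125/3 + o)) (w(o) = 8 + (o + o)/(o + √(o + (5/3)*25)) = 8 + (2*o)/(o + √(o + 125/3)) = 8 + (2*o)/(o + √(125/3 + o)) = 8 + 2*o/(o + √(125/3 + o)))
1/w(1/(-677)) = 1/((8*√(375 + 9/(-677)) + 30/(-677))/(3/(-677) + √3*√(125 + 3/(-677)))) = 1/((8*√(375 + 9*(-1/677)) + 30*(-1/677))/(3*(-1/677) + √3*√(125 + 3*(-1/677)))) = 1/((8*√(375 - 9/677) - 30/677)/(-3/677 + √3*√(125 - 3/677))) = 1/((8*√(253866/677) - 30/677)/(-3/677 + √3*√(84622/677))) = 1/((8*(√171867282/677) - 30/677)/(-3/677 + √3*(√57289094/677))) = 1/((8*√171867282/677 - 30/677)/(-3/677 + √171867282/677)) = 1/((-30/677 + 8*√171867282/677)/(-3/677 + √171867282/677)) = (-3/677 + √171867282/677)/(-30/677 + 8*√171867282/677)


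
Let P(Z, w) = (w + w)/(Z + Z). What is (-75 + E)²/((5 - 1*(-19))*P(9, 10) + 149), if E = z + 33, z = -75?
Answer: 41067/527 ≈ 77.926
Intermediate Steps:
E = -42 (E = -75 + 33 = -42)
P(Z, w) = w/Z (P(Z, w) = (2*w)/((2*Z)) = (2*w)*(1/(2*Z)) = w/Z)
(-75 + E)²/((5 - 1*(-19))*P(9, 10) + 149) = (-75 - 42)²/((5 - 1*(-19))*(10/9) + 149) = (-117)²/((5 + 19)*(10*(⅑)) + 149) = 13689/(24*(10/9) + 149) = 13689/(80/3 + 149) = 13689/(527/3) = 13689*(3/527) = 41067/527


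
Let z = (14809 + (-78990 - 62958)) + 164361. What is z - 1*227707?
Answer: -190485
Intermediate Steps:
z = 37222 (z = (14809 - 141948) + 164361 = -127139 + 164361 = 37222)
z - 1*227707 = 37222 - 1*227707 = 37222 - 227707 = -190485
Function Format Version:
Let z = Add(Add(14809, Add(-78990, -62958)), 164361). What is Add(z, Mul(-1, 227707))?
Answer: -190485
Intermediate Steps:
z = 37222 (z = Add(Add(14809, -141948), 164361) = Add(-127139, 164361) = 37222)
Add(z, Mul(-1, 227707)) = Add(37222, Mul(-1, 227707)) = Add(37222, -227707) = -190485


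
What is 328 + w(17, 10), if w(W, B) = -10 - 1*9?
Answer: 309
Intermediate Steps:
w(W, B) = -19 (w(W, B) = -10 - 9 = -19)
328 + w(17, 10) = 328 - 19 = 309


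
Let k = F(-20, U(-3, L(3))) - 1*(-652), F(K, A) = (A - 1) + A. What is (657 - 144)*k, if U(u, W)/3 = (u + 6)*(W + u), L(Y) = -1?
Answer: 297027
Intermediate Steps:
U(u, W) = 3*(6 + u)*(W + u) (U(u, W) = 3*((u + 6)*(W + u)) = 3*((6 + u)*(W + u)) = 3*(6 + u)*(W + u))
F(K, A) = -1 + 2*A (F(K, A) = (-1 + A) + A = -1 + 2*A)
k = 579 (k = (-1 + 2*(3*(-3)**2 + 18*(-1) + 18*(-3) + 3*(-1)*(-3))) - 1*(-652) = (-1 + 2*(3*9 - 18 - 54 + 9)) + 652 = (-1 + 2*(27 - 18 - 54 + 9)) + 652 = (-1 + 2*(-36)) + 652 = (-1 - 72) + 652 = -73 + 652 = 579)
(657 - 144)*k = (657 - 144)*579 = 513*579 = 297027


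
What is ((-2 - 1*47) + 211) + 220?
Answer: 382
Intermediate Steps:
((-2 - 1*47) + 211) + 220 = ((-2 - 47) + 211) + 220 = (-49 + 211) + 220 = 162 + 220 = 382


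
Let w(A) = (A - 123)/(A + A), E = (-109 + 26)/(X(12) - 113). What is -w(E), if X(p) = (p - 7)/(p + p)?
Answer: 110323/1328 ≈ 83.075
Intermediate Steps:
X(p) = (-7 + p)/(2*p) (X(p) = (-7 + p)/((2*p)) = (-7 + p)*(1/(2*p)) = (-7 + p)/(2*p))
E = 1992/2707 (E = (-109 + 26)/((½)*(-7 + 12)/12 - 113) = -83/((½)*(1/12)*5 - 113) = -83/(5/24 - 113) = -83/(-2707/24) = -83*(-24/2707) = 1992/2707 ≈ 0.73587)
w(A) = (-123 + A)/(2*A) (w(A) = (-123 + A)/((2*A)) = (-123 + A)*(1/(2*A)) = (-123 + A)/(2*A))
-w(E) = -(-123 + 1992/2707)/(2*1992/2707) = -2707*(-330969)/(2*1992*2707) = -1*(-110323/1328) = 110323/1328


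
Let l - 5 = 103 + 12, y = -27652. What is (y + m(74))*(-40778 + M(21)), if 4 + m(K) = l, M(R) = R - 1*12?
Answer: 1122615184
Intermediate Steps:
l = 120 (l = 5 + (103 + 12) = 5 + 115 = 120)
M(R) = -12 + R (M(R) = R - 12 = -12 + R)
m(K) = 116 (m(K) = -4 + 120 = 116)
(y + m(74))*(-40778 + M(21)) = (-27652 + 116)*(-40778 + (-12 + 21)) = -27536*(-40778 + 9) = -27536*(-40769) = 1122615184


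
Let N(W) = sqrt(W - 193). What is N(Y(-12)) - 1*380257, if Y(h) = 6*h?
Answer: -380257 + I*sqrt(265) ≈ -3.8026e+5 + 16.279*I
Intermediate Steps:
N(W) = sqrt(-193 + W)
N(Y(-12)) - 1*380257 = sqrt(-193 + 6*(-12)) - 1*380257 = sqrt(-193 - 72) - 380257 = sqrt(-265) - 380257 = I*sqrt(265) - 380257 = -380257 + I*sqrt(265)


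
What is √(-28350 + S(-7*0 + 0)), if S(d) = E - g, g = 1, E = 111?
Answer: 4*I*√1765 ≈ 168.05*I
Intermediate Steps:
S(d) = 110 (S(d) = 111 - 1*1 = 111 - 1 = 110)
√(-28350 + S(-7*0 + 0)) = √(-28350 + 110) = √(-28240) = 4*I*√1765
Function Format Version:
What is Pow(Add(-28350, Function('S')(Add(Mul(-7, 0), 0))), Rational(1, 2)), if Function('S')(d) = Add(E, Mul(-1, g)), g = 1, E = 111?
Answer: Mul(4, I, Pow(1765, Rational(1, 2))) ≈ Mul(168.05, I)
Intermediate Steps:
Function('S')(d) = 110 (Function('S')(d) = Add(111, Mul(-1, 1)) = Add(111, -1) = 110)
Pow(Add(-28350, Function('S')(Add(Mul(-7, 0), 0))), Rational(1, 2)) = Pow(Add(-28350, 110), Rational(1, 2)) = Pow(-28240, Rational(1, 2)) = Mul(4, I, Pow(1765, Rational(1, 2)))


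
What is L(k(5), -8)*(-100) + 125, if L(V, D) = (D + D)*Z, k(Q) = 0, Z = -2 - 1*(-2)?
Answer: 125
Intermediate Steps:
Z = 0 (Z = -2 + 2 = 0)
L(V, D) = 0 (L(V, D) = (D + D)*0 = (2*D)*0 = 0)
L(k(5), -8)*(-100) + 125 = 0*(-100) + 125 = 0 + 125 = 125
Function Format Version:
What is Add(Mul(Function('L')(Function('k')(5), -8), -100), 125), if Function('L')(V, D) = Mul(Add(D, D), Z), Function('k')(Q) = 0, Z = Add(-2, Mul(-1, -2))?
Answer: 125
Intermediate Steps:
Z = 0 (Z = Add(-2, 2) = 0)
Function('L')(V, D) = 0 (Function('L')(V, D) = Mul(Add(D, D), 0) = Mul(Mul(2, D), 0) = 0)
Add(Mul(Function('L')(Function('k')(5), -8), -100), 125) = Add(Mul(0, -100), 125) = Add(0, 125) = 125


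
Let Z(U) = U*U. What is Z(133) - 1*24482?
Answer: -6793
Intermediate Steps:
Z(U) = U²
Z(133) - 1*24482 = 133² - 1*24482 = 17689 - 24482 = -6793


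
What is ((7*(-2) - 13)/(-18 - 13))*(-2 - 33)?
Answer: -945/31 ≈ -30.484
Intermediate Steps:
((7*(-2) - 13)/(-18 - 13))*(-2 - 33) = ((-14 - 13)/(-31))*(-35) = -27*(-1/31)*(-35) = (27/31)*(-35) = -945/31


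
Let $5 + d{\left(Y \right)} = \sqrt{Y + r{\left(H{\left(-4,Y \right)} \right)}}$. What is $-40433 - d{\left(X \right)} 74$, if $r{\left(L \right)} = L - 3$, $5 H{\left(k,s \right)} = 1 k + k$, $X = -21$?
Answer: $-40063 - \frac{592 i \sqrt{10}}{5} \approx -40063.0 - 374.41 i$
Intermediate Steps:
$H{\left(k,s \right)} = \frac{2 k}{5}$ ($H{\left(k,s \right)} = \frac{1 k + k}{5} = \frac{k + k}{5} = \frac{2 k}{5}$)
$r{\left(L \right)} = -3 + L$
$d{\left(Y \right)} = -5 + \sqrt{- \frac{23}{5} + Y}$ ($d{\left(Y \right)} = -5 + \sqrt{Y + \left(-3 + \frac{2}{5} \left(-4\right)\right)} = -5 + \sqrt{Y - \frac{23}{5}} = -5 + \sqrt{- \frac{23}{5} + Y}$)
$-40433 - d{\left(X \right)} 74 = -40433 - \left(-5 + \frac{\sqrt{-115 + 25 \left(-21\right)}}{5}\right) 74 = -40433 - \left(-5 + \frac{\sqrt{-115 - 525}}{5}\right) 74 = -40433 - \left(-5 + \frac{\sqrt{-640}}{5}\right) 74 = -40433 - \left(-5 + \frac{8 i \sqrt{10}}{5}\right) 74 = -40433 - \left(-370 + \frac{592 i \sqrt{10}}{5}\right) = -40433 + \left(370 - \frac{592 i \sqrt{10}}{5}\right) = -40063 - \frac{592 i \sqrt{10}}{5}$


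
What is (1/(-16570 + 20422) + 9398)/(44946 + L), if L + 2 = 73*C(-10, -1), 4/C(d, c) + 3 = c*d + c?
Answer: 36201097/173311752 ≈ 0.20888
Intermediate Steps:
C(d, c) = 4/(-3 + c + c*d) (C(d, c) = 4/(-3 + (c*d + c)) = 4/(-3 + (c + c*d)) = 4/(-3 + c + c*d))
L = 140/3 (L = -2 + 73*(4/(-3 - 1 - 1*(-10))) = -2 + 73*(4/(-3 - 1 + 10)) = -2 + 73*(4/6) = -2 + 73*(4*(1/6)) = -2 + 73*(2/3) = -2 + 146/3 = 140/3 ≈ 46.667)
(1/(-16570 + 20422) + 9398)/(44946 + L) = (1/(-16570 + 20422) + 9398)/(44946 + 140/3) = (1/3852 + 9398)/(134978/3) = (1/3852 + 9398)*(3/134978) = (36201097/3852)*(3/134978) = 36201097/173311752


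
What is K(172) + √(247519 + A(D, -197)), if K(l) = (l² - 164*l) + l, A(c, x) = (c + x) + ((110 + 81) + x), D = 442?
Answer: 1548 + √247758 ≈ 2045.8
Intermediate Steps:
A(c, x) = 191 + c + 2*x (A(c, x) = (c + x) + (191 + x) = 191 + c + 2*x)
K(l) = l² - 163*l
K(172) + √(247519 + A(D, -197)) = 172*(-163 + 172) + √(247519 + (191 + 442 + 2*(-197))) = 172*9 + √(247519 + (191 + 442 - 394)) = 1548 + √(247519 + 239) = 1548 + √247758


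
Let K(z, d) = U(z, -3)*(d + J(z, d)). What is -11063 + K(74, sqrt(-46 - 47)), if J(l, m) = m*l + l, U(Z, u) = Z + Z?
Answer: -111 + 11100*I*sqrt(93) ≈ -111.0 + 1.0704e+5*I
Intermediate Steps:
U(Z, u) = 2*Z
J(l, m) = l + l*m (J(l, m) = l*m + l = l + l*m)
K(z, d) = 2*z*(d + z*(1 + d)) (K(z, d) = (2*z)*(d + z*(1 + d)) = 2*z*(d + z*(1 + d)))
-11063 + K(74, sqrt(-46 - 47)) = -11063 + 2*74*(sqrt(-46 - 47) + 74*(1 + sqrt(-46 - 47))) = -11063 + 2*74*(sqrt(-93) + 74*(1 + sqrt(-93))) = -11063 + 2*74*(I*sqrt(93) + 74*(1 + I*sqrt(93))) = -11063 + 2*74*(I*sqrt(93) + (74 + 74*I*sqrt(93))) = -11063 + 2*74*(74 + 75*I*sqrt(93)) = -11063 + (10952 + 11100*I*sqrt(93)) = -111 + 11100*I*sqrt(93)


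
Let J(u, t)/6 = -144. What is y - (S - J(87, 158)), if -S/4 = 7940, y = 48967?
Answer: 79863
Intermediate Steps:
J(u, t) = -864 (J(u, t) = 6*(-144) = -864)
S = -31760 (S = -4*7940 = -31760)
y - (S - J(87, 158)) = 48967 - (-31760 - 1*(-864)) = 48967 - (-31760 + 864) = 48967 - 1*(-30896) = 48967 + 30896 = 79863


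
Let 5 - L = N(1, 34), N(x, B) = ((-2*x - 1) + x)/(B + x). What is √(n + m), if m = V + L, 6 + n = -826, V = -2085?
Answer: I*√3567130/35 ≈ 53.962*I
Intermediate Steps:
n = -832 (n = -6 - 826 = -832)
N(x, B) = (-1 - x)/(B + x) (N(x, B) = ((-1 - 2*x) + x)/(B + x) = (-1 - x)/(B + x))
L = 177/35 (L = 5 - (-1 - 1*1)/(34 + 1) = 5 - (-1 - 1)/35 = 5 - (-2)/35 = 5 - 1*(-2/35) = 5 + 2/35 = 177/35 ≈ 5.0571)
m = -72798/35 (m = -2085 + 177/35 = -72798/35 ≈ -2079.9)
√(n + m) = √(-832 - 72798/35) = √(-101918/35) = I*√3567130/35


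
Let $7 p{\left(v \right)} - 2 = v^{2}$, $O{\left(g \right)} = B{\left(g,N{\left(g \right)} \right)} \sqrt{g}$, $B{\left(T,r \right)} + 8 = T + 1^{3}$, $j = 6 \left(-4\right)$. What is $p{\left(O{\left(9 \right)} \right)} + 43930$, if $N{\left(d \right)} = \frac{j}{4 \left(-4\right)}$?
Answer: $\frac{307548}{7} \approx 43935.0$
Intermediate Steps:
$j = -24$
$N{\left(d \right)} = \frac{3}{2}$ ($N{\left(d \right)} = - \frac{24}{4 \left(-4\right)} = - \frac{24}{-16} = \left(-24\right) \left(- \frac{1}{16}\right) = \frac{3}{2}$)
$B{\left(T,r \right)} = -7 + T$ ($B{\left(T,r \right)} = -8 + \left(T + 1^{3}\right) = -8 + \left(T + 1\right) = -8 + \left(1 + T\right) = -7 + T$)
$O{\left(g \right)} = \sqrt{g} \left(-7 + g\right)$ ($O{\left(g \right)} = \left(-7 + g\right) \sqrt{g} = \sqrt{g} \left(-7 + g\right)$)
$p{\left(v \right)} = \frac{2}{7} + \frac{v^{2}}{7}$
$p{\left(O{\left(9 \right)} \right)} + 43930 = \left(\frac{2}{7} + \frac{\left(\sqrt{9} \left(-7 + 9\right)\right)^{2}}{7}\right) + 43930 = \left(\frac{2}{7} + \frac{\left(3 \cdot 2\right)^{2}}{7}\right) + 43930 = \left(\frac{2}{7} + \frac{6^{2}}{7}\right) + 43930 = \left(\frac{2}{7} + \frac{1}{7} \cdot 36\right) + 43930 = \left(\frac{2}{7} + \frac{36}{7}\right) + 43930 = \frac{38}{7} + 43930 = \frac{307548}{7}$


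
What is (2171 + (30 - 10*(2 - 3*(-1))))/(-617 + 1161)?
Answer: 2151/544 ≈ 3.9540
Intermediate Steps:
(2171 + (30 - 10*(2 - 3*(-1))))/(-617 + 1161) = (2171 + (30 - 10*(2 + 3)))/544 = (2171 + (30 - 10*5))*(1/544) = (2171 + (30 - 50))*(1/544) = (2171 - 20)*(1/544) = 2151*(1/544) = 2151/544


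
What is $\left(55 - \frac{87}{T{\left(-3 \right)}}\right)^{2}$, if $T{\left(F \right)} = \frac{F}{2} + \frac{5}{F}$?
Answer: $\frac{2455489}{361} \approx 6801.9$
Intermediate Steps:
$T{\left(F \right)} = \frac{F}{2} + \frac{5}{F}$ ($T{\left(F \right)} = F \frac{1}{2} + \frac{5}{F} = \frac{F}{2} + \frac{5}{F}$)
$\left(55 - \frac{87}{T{\left(-3 \right)}}\right)^{2} = \left(55 - \frac{87}{\frac{1}{2} \left(-3\right) + \frac{5}{-3}}\right)^{2} = \left(55 - \frac{87}{- \frac{3}{2} + 5 \left(- \frac{1}{3}\right)}\right)^{2} = \left(55 - \frac{87}{- \frac{3}{2} - \frac{5}{3}}\right)^{2} = \left(55 - \frac{87}{- \frac{19}{6}}\right)^{2} = \left(55 - - \frac{522}{19}\right)^{2} = \left(55 + \frac{522}{19}\right)^{2} = \left(\frac{1567}{19}\right)^{2} = \frac{2455489}{361}$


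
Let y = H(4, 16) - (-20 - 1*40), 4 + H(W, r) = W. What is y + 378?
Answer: 438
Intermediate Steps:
H(W, r) = -4 + W
y = 60 (y = (-4 + 4) - (-20 - 1*40) = 0 - (-20 - 40) = 0 - 1*(-60) = 0 + 60 = 60)
y + 378 = 60 + 378 = 438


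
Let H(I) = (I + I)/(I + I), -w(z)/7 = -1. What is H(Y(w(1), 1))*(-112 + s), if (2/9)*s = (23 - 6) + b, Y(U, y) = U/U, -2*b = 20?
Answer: -161/2 ≈ -80.500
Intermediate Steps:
w(z) = 7 (w(z) = -7*(-1) = 7)
b = -10 (b = -½*20 = -10)
Y(U, y) = 1
H(I) = 1 (H(I) = (2*I)/((2*I)) = (2*I)*(1/(2*I)) = 1)
s = 63/2 (s = 9*((23 - 6) - 10)/2 = 9*(17 - 10)/2 = (9/2)*7 = 63/2 ≈ 31.500)
H(Y(w(1), 1))*(-112 + s) = 1*(-112 + 63/2) = 1*(-161/2) = -161/2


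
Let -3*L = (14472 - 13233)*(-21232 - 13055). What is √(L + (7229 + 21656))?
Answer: 2*√3547354 ≈ 3766.9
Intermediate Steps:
L = 14160531 (L = -(14472 - 13233)*(-21232 - 13055)/3 = -413*(-34287) = -⅓*(-42481593) = 14160531)
√(L + (7229 + 21656)) = √(14160531 + (7229 + 21656)) = √(14160531 + 28885) = √14189416 = 2*√3547354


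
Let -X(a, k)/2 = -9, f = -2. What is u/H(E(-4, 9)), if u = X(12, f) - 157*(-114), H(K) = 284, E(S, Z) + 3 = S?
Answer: 4479/71 ≈ 63.085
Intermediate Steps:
E(S, Z) = -3 + S
X(a, k) = 18 (X(a, k) = -2*(-9) = 18)
u = 17916 (u = 18 - 157*(-114) = 18 + 17898 = 17916)
u/H(E(-4, 9)) = 17916/284 = 17916*(1/284) = 4479/71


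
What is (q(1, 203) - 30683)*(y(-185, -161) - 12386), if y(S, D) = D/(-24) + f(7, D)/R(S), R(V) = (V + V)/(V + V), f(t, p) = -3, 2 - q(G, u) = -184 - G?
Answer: 1132831100/3 ≈ 3.7761e+8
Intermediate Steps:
q(G, u) = 186 + G (q(G, u) = 2 - (-184 - G) = 2 + (184 + G) = 186 + G)
R(V) = 1 (R(V) = (2*V)/((2*V)) = (2*V)*(1/(2*V)) = 1)
y(S, D) = -3 - D/24 (y(S, D) = D/(-24) - 3/1 = D*(-1/24) - 3*1 = -D/24 - 3 = -3 - D/24)
(q(1, 203) - 30683)*(y(-185, -161) - 12386) = ((186 + 1) - 30683)*((-3 - 1/24*(-161)) - 12386) = (187 - 30683)*((-3 + 161/24) - 12386) = -30496*(89/24 - 12386) = -30496*(-297175/24) = 1132831100/3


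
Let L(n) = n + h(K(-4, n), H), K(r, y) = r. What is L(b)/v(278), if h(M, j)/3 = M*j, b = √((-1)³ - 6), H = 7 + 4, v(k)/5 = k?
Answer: -66/695 + I*√7/1390 ≈ -0.094964 + 0.0019034*I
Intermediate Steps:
v(k) = 5*k
H = 11
b = I*√7 (b = √(-1 - 6) = √(-7) = I*√7 ≈ 2.6458*I)
h(M, j) = 3*M*j (h(M, j) = 3*(M*j) = 3*M*j)
L(n) = -132 + n (L(n) = n + 3*(-4)*11 = n - 132 = -132 + n)
L(b)/v(278) = (-132 + I*√7)/((5*278)) = (-132 + I*√7)/1390 = (-132 + I*√7)*(1/1390) = -66/695 + I*√7/1390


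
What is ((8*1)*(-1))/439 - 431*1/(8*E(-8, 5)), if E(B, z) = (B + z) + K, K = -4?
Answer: 188761/24584 ≈ 7.6782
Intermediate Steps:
E(B, z) = -4 + B + z (E(B, z) = (B + z) - 4 = -4 + B + z)
((8*1)*(-1))/439 - 431*1/(8*E(-8, 5)) = ((8*1)*(-1))/439 - 431*1/(8*(-4 - 8 + 5)) = (8*(-1))*(1/439) - 431/((-7*8)) = -8*1/439 - 431/(-56) = -8/439 - 431*(-1/56) = -8/439 + 431/56 = 188761/24584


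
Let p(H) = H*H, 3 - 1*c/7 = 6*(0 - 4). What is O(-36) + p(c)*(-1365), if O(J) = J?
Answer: -48759201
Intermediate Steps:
c = 189 (c = 21 - 42*(0 - 4) = 21 - 42*(-4) = 21 - 7*(-24) = 21 + 168 = 189)
p(H) = H**2
O(-36) + p(c)*(-1365) = -36 + 189**2*(-1365) = -36 + 35721*(-1365) = -36 - 48759165 = -48759201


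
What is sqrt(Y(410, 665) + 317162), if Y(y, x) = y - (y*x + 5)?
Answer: sqrt(44917) ≈ 211.94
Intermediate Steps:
Y(y, x) = -5 + y - x*y (Y(y, x) = y - (x*y + 5) = y - (5 + x*y) = y + (-5 - x*y) = -5 + y - x*y)
sqrt(Y(410, 665) + 317162) = sqrt((-5 + 410 - 1*665*410) + 317162) = sqrt((-5 + 410 - 272650) + 317162) = sqrt(-272245 + 317162) = sqrt(44917)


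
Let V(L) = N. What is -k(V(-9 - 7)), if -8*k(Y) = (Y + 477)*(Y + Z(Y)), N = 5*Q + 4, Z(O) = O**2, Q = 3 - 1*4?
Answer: 0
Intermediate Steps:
Q = -1 (Q = 3 - 4 = -1)
N = -1 (N = 5*(-1) + 4 = -5 + 4 = -1)
V(L) = -1
k(Y) = -(477 + Y)*(Y + Y**2)/8 (k(Y) = -(Y + 477)*(Y + Y**2)/8 = -(477 + Y)*(Y + Y**2)/8)
-k(V(-9 - 7)) = -(-1)*(-477 - 1*(-1)**2 - 478*(-1))/8 = -(-1)*(-477 - 1*1 + 478)/8 = -(-1)*(-477 - 1 + 478)/8 = -(-1)*0/8 = -1*0 = 0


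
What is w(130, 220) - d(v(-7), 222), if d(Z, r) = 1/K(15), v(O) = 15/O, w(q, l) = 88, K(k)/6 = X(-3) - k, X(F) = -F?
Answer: 6337/72 ≈ 88.014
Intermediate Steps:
K(k) = 18 - 6*k (K(k) = 6*(-1*(-3) - k) = 6*(3 - k) = 18 - 6*k)
d(Z, r) = -1/72 (d(Z, r) = 1/(18 - 6*15) = 1/(18 - 90) = 1/(-72) = -1/72)
w(130, 220) - d(v(-7), 222) = 88 - 1*(-1/72) = 88 + 1/72 = 6337/72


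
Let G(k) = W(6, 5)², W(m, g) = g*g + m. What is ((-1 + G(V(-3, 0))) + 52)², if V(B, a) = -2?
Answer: 1024144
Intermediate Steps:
W(m, g) = m + g² (W(m, g) = g² + m = m + g²)
G(k) = 961 (G(k) = (6 + 5²)² = (6 + 25)² = 31² = 961)
((-1 + G(V(-3, 0))) + 52)² = ((-1 + 961) + 52)² = (960 + 52)² = 1012² = 1024144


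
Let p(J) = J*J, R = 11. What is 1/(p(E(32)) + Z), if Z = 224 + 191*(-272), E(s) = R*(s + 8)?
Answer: 1/141872 ≈ 7.0486e-6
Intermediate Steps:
E(s) = 88 + 11*s (E(s) = 11*(s + 8) = 11*(8 + s) = 88 + 11*s)
p(J) = J²
Z = -51728 (Z = 224 - 51952 = -51728)
1/(p(E(32)) + Z) = 1/((88 + 11*32)² - 51728) = 1/((88 + 352)² - 51728) = 1/(440² - 51728) = 1/(193600 - 51728) = 1/141872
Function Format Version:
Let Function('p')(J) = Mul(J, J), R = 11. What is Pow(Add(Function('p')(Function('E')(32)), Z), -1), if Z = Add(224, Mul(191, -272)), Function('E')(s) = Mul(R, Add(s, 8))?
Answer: Rational(1, 141872) ≈ 7.0486e-6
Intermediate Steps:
Function('E')(s) = Add(88, Mul(11, s)) (Function('E')(s) = Mul(11, Add(s, 8)) = Mul(11, Add(8, s)) = Add(88, Mul(11, s)))
Function('p')(J) = Pow(J, 2)
Z = -51728 (Z = Add(224, -51952) = -51728)
Pow(Add(Function('p')(Function('E')(32)), Z), -1) = Pow(Add(Pow(Add(88, Mul(11, 32)), 2), -51728), -1) = Pow(Add(Pow(Add(88, 352), 2), -51728), -1) = Pow(Add(Pow(440, 2), -51728), -1) = Pow(Add(193600, -51728), -1) = Pow(141872, -1) = Rational(1, 141872)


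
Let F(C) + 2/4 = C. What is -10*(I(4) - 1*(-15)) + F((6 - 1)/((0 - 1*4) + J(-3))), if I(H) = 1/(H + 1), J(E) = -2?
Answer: -460/3 ≈ -153.33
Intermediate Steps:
I(H) = 1/(1 + H)
F(C) = -½ + C
-10*(I(4) - 1*(-15)) + F((6 - 1)/((0 - 1*4) + J(-3))) = -10*(1/(1 + 4) - 1*(-15)) + (-½ + (6 - 1)/((0 - 1*4) - 2)) = -10*(1/5 + 15) + (-½ + 5/((0 - 4) - 2)) = -10*(⅕ + 15) + (-½ + 5/(-4 - 2)) = -10*76/5 + (-½ + 5/(-6)) = -152 + (-½ + 5*(-⅙)) = -152 + (-½ - ⅚) = -152 - 4/3 = -460/3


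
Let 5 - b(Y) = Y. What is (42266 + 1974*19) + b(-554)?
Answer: 80331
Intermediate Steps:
b(Y) = 5 - Y
(42266 + 1974*19) + b(-554) = (42266 + 1974*19) + (5 - 1*(-554)) = (42266 + 37506) + (5 + 554) = 79772 + 559 = 80331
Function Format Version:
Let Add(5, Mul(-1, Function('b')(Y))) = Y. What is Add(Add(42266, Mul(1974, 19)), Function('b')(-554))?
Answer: 80331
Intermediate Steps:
Function('b')(Y) = Add(5, Mul(-1, Y))
Add(Add(42266, Mul(1974, 19)), Function('b')(-554)) = Add(Add(42266, Mul(1974, 19)), Add(5, Mul(-1, -554))) = Add(Add(42266, 37506), Add(5, 554)) = Add(79772, 559) = 80331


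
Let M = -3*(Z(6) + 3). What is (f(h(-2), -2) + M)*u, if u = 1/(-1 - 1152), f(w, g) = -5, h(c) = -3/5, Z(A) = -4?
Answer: 2/1153 ≈ 0.0017346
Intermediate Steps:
h(c) = -⅗ (h(c) = -3*⅕ = -⅗)
M = 3 (M = -3*(-4 + 3) = -3*(-1) = 3)
u = -1/1153 (u = 1/(-1153) = -1/1153 ≈ -0.00086730)
(f(h(-2), -2) + M)*u = (-5 + 3)*(-1/1153) = -2*(-1/1153) = 2/1153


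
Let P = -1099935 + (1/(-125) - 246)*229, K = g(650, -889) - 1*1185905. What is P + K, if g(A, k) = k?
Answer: -292883104/125 ≈ -2.3431e+6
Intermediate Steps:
K = -1186794 (K = -889 - 1*1185905 = -889 - 1185905 = -1186794)
P = -144533854/125 (P = -1099935 + (-1/125 - 246)*229 = -1099935 - 30751/125*229 = -1099935 - 7041979/125 = -144533854/125 ≈ -1.1563e+6)
P + K = -144533854/125 - 1186794 = -292883104/125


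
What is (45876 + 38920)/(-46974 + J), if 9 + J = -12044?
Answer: -84796/59027 ≈ -1.4366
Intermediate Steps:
J = -12053 (J = -9 - 12044 = -12053)
(45876 + 38920)/(-46974 + J) = (45876 + 38920)/(-46974 - 12053) = 84796/(-59027) = 84796*(-1/59027) = -84796/59027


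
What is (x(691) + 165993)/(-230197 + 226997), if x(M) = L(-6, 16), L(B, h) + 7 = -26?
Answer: -4149/80 ≈ -51.862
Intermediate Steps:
L(B, h) = -33 (L(B, h) = -7 - 26 = -33)
x(M) = -33
(x(691) + 165993)/(-230197 + 226997) = (-33 + 165993)/(-230197 + 226997) = 165960/(-3200) = 165960*(-1/3200) = -4149/80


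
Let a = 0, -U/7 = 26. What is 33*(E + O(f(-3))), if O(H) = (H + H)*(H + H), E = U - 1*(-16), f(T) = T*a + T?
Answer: -4290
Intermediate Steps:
U = -182 (U = -7*26 = -182)
f(T) = T (f(T) = T*0 + T = 0 + T = T)
E = -166 (E = -182 - 1*(-16) = -182 + 16 = -166)
O(H) = 4*H**2 (O(H) = (2*H)*(2*H) = 4*H**2)
33*(E + O(f(-3))) = 33*(-166 + 4*(-3)**2) = 33*(-166 + 4*9) = 33*(-166 + 36) = 33*(-130) = -4290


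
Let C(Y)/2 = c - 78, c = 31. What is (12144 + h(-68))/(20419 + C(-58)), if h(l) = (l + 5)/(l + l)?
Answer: 550549/921400 ≈ 0.59751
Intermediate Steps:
C(Y) = -94 (C(Y) = 2*(31 - 78) = 2*(-47) = -94)
h(l) = (5 + l)/(2*l) (h(l) = (5 + l)/((2*l)) = (5 + l)*(1/(2*l)) = (5 + l)/(2*l))
(12144 + h(-68))/(20419 + C(-58)) = (12144 + (½)*(5 - 68)/(-68))/(20419 - 94) = (12144 + (½)*(-1/68)*(-63))/20325 = (12144 + 63/136)*(1/20325) = (1651647/136)*(1/20325) = 550549/921400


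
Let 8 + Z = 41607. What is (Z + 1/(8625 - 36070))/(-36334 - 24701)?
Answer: -380561518/558368525 ≈ -0.68156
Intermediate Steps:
Z = 41599 (Z = -8 + 41607 = 41599)
(Z + 1/(8625 - 36070))/(-36334 - 24701) = (41599 + 1/(8625 - 36070))/(-36334 - 24701) = (41599 + 1/(-27445))/(-61035) = (41599 - 1/27445)*(-1/61035) = (1141684554/27445)*(-1/61035) = -380561518/558368525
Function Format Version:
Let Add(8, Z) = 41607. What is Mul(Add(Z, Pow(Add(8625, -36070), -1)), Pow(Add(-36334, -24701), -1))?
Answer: Rational(-380561518, 558368525) ≈ -0.68156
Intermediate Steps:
Z = 41599 (Z = Add(-8, 41607) = 41599)
Mul(Add(Z, Pow(Add(8625, -36070), -1)), Pow(Add(-36334, -24701), -1)) = Mul(Add(41599, Pow(Add(8625, -36070), -1)), Pow(Add(-36334, -24701), -1)) = Mul(Add(41599, Pow(-27445, -1)), Pow(-61035, -1)) = Mul(Add(41599, Rational(-1, 27445)), Rational(-1, 61035)) = Mul(Rational(1141684554, 27445), Rational(-1, 61035)) = Rational(-380561518, 558368525)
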